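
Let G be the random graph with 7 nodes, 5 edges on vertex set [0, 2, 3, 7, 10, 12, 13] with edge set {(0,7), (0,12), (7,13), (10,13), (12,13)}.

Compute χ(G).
χ(G) = 2

Clique number ω(G) = 2 (lower bound: χ ≥ ω).
The graph is bipartite (no odd cycle), so 2 colors suffice: χ(G) = 2.
A valid 2-coloring: color 1: [0, 2, 3, 13]; color 2: [7, 10, 12].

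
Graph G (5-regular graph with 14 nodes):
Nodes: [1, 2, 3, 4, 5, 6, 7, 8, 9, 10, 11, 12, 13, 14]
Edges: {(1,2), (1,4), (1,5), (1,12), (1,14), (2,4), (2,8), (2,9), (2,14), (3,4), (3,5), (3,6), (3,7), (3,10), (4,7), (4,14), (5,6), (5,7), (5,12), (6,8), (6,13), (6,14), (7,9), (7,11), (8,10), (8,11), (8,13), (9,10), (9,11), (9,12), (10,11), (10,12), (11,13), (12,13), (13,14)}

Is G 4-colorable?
A valid 4-coloring: color 1: [2, 3, 11, 12]; color 2: [1, 6, 7, 10]; color 3: [5, 8, 9, 14]; color 4: [4, 13].
(χ(G) = 4 ≤ 4.)

Yes, G is 4-colorable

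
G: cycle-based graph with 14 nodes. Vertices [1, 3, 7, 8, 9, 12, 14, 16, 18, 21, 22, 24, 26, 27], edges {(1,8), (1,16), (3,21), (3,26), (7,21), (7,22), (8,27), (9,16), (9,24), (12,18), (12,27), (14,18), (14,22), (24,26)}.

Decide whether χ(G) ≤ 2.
Yes, G is 2-colorable

A valid 2-coloring: color 1: [1, 9, 18, 21, 22, 26, 27]; color 2: [3, 7, 8, 12, 14, 16, 24].
(χ(G) = 2 ≤ 2.)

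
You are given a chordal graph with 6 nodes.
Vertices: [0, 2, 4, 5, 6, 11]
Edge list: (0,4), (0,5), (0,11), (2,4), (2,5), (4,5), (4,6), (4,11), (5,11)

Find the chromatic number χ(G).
Clique number ω(G) = 4 (lower bound: χ ≥ ω).
The clique on [0, 4, 5, 11] has size 4, forcing χ ≥ 4, and the coloring below uses 4 colors, so χ(G) = 4.
A valid 4-coloring: color 1: [4]; color 2: [5, 6]; color 3: [0, 2]; color 4: [11].

χ(G) = 4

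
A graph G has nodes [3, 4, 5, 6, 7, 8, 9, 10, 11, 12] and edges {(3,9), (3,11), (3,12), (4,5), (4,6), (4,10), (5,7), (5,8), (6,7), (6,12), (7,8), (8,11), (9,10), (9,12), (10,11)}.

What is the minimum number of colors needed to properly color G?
Clique number ω(G) = 3 (lower bound: χ ≥ ω).
The clique on [3, 9, 12] has size 3, forcing χ ≥ 3, and the coloring below uses 3 colors, so χ(G) = 3.
A valid 3-coloring: color 1: [3, 6, 8, 10]; color 2: [4, 7, 9, 11]; color 3: [5, 12].

χ(G) = 3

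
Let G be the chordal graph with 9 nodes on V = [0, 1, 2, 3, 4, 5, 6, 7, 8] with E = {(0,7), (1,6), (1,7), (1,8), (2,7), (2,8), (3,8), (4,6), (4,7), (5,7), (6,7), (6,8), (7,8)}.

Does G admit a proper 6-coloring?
A valid 6-coloring: color 1: [3, 7]; color 2: [0, 4, 5, 8]; color 3: [2, 6]; color 4: [1].
(χ(G) = 4 ≤ 6.)

Yes, G is 6-colorable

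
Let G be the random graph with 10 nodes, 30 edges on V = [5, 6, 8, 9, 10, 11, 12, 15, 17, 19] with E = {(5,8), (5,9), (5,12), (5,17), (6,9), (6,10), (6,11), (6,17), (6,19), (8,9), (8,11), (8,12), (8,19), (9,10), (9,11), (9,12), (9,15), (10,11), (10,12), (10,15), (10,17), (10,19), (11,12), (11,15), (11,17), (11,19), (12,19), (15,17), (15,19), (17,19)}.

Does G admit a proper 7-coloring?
Yes, G is 7-colorable

A valid 7-coloring: color 1: [5, 11]; color 2: [8, 10]; color 3: [9, 19]; color 4: [12, 17]; color 5: [6, 15].
(χ(G) = 5 ≤ 7.)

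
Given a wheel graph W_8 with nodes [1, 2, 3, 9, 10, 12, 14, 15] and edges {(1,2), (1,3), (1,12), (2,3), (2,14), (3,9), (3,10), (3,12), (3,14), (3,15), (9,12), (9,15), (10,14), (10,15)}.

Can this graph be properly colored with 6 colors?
Yes, G is 6-colorable

A valid 6-coloring: color 1: [3]; color 2: [1, 9, 10]; color 3: [12, 14, 15]; color 4: [2].
(χ(G) = 4 ≤ 6.)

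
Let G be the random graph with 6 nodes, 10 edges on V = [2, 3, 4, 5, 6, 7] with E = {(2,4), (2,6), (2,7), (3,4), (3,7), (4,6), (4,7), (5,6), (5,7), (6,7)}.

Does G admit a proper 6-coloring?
A valid 6-coloring: color 1: [7]; color 2: [3, 6]; color 3: [4, 5]; color 4: [2].
(χ(G) = 4 ≤ 6.)

Yes, G is 6-colorable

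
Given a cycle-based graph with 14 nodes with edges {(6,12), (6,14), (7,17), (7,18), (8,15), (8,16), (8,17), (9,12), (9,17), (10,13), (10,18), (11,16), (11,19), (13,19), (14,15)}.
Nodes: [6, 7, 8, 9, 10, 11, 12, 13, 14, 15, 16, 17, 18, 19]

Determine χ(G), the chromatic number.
Clique number ω(G) = 2 (lower bound: χ ≥ ω).
Odd cycle [15, 14, 6, 12, 9, 17, 8] needs 3 colors (χ ≥ 3).
The coloring below uses 3 colors, so χ(G) = 3.
A valid 3-coloring: color 1: [7, 8, 11, 12, 13, 14]; color 2: [6, 15, 16, 17, 18, 19]; color 3: [9, 10].

χ(G) = 3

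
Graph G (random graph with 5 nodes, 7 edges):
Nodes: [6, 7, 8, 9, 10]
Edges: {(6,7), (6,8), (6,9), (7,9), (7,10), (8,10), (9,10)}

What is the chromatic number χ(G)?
Clique number ω(G) = 3 (lower bound: χ ≥ ω).
The clique on [7, 9, 10] has size 3, forcing χ ≥ 3, and the coloring below uses 3 colors, so χ(G) = 3.
A valid 3-coloring: color 1: [7, 8]; color 2: [9]; color 3: [6, 10].

χ(G) = 3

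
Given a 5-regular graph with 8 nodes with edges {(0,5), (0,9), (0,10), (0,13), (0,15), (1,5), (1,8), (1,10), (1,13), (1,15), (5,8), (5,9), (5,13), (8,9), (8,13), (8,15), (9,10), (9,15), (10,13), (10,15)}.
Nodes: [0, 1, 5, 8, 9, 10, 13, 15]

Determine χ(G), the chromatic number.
χ(G) = 4

Clique number ω(G) = 4 (lower bound: χ ≥ ω).
The clique on [0, 9, 10, 15] has size 4, forcing χ ≥ 4, and the coloring below uses 4 colors, so χ(G) = 4.
A valid 4-coloring: color 1: [0, 1]; color 2: [9, 13]; color 3: [8, 10]; color 4: [5, 15].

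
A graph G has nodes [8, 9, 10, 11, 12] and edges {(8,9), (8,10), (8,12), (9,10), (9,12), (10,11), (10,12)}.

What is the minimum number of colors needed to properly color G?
χ(G) = 4

Clique number ω(G) = 4 (lower bound: χ ≥ ω).
The clique on [8, 9, 10, 12] has size 4, forcing χ ≥ 4, and the coloring below uses 4 colors, so χ(G) = 4.
A valid 4-coloring: color 1: [10]; color 2: [9, 11]; color 3: [12]; color 4: [8].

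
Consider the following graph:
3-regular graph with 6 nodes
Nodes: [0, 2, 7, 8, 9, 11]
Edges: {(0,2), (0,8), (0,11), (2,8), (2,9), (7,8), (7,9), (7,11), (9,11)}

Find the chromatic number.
χ(G) = 3

Clique number ω(G) = 3 (lower bound: χ ≥ ω).
The clique on [0, 2, 8] has size 3, forcing χ ≥ 3, and the coloring below uses 3 colors, so χ(G) = 3.
A valid 3-coloring: color 1: [0, 9]; color 2: [2, 7]; color 3: [8, 11].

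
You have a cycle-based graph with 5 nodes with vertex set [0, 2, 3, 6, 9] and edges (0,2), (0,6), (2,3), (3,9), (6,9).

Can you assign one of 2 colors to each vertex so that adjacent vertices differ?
Odd cycle [3, 9, 6, 0, 2] needs 3 colors (χ ≥ 3).
Hence χ(G) ≥ 3 > 2, so no proper 2-coloring exists.

No, G is not 2-colorable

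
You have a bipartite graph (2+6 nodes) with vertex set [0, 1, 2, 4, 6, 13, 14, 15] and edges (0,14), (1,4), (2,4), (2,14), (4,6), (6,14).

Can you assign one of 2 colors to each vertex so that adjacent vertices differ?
A valid 2-coloring: color 1: [4, 13, 14, 15]; color 2: [0, 1, 2, 6].
(χ(G) = 2 ≤ 2.)

Yes, G is 2-colorable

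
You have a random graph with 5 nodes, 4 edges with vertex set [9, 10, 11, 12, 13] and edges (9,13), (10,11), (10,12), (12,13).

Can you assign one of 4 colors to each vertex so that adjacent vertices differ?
A valid 4-coloring: color 1: [9, 11, 12]; color 2: [10, 13].
(χ(G) = 2 ≤ 4.)

Yes, G is 4-colorable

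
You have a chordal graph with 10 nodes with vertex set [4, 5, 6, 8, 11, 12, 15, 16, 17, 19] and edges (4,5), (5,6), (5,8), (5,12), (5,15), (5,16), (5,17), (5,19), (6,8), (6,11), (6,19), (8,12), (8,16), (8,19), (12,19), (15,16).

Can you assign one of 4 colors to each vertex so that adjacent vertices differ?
A valid 4-coloring: color 1: [5, 11]; color 2: [4, 8, 15, 17]; color 3: [6, 12, 16]; color 4: [19].
(χ(G) = 4 ≤ 4.)

Yes, G is 4-colorable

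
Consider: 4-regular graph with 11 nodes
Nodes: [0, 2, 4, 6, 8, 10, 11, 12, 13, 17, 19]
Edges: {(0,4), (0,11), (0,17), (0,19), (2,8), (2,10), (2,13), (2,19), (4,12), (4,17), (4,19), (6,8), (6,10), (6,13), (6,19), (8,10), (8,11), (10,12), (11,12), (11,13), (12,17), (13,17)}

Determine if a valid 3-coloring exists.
Yes, G is 3-colorable

A valid 3-coloring: color 1: [0, 8, 12, 13]; color 2: [2, 4, 6, 11]; color 3: [10, 17, 19].
(χ(G) = 3 ≤ 3.)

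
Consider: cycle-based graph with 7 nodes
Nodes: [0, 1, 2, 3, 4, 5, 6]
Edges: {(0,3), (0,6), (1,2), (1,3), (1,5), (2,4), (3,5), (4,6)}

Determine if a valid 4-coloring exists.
Yes, G is 4-colorable

A valid 4-coloring: color 1: [0, 1, 4]; color 2: [2, 3, 6]; color 3: [5].
(χ(G) = 3 ≤ 4.)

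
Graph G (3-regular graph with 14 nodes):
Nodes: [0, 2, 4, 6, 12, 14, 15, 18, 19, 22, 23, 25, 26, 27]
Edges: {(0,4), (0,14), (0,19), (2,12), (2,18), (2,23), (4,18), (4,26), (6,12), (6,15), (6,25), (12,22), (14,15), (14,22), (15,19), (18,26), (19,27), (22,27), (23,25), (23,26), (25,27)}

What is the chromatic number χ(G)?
χ(G) = 3

Clique number ω(G) = 3 (lower bound: χ ≥ ω).
The clique on [4, 18, 26] has size 3, forcing χ ≥ 3, and the coloring below uses 3 colors, so χ(G) = 3.
A valid 3-coloring: color 1: [0, 12, 15, 18, 23, 27]; color 2: [2, 4, 19, 22, 25]; color 3: [6, 14, 26].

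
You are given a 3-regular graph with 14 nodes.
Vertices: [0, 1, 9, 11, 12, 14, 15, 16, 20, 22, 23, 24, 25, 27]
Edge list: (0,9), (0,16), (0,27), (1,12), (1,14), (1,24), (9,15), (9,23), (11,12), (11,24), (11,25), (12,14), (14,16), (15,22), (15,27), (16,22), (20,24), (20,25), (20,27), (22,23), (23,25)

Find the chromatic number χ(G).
Clique number ω(G) = 3 (lower bound: χ ≥ ω).
The clique on [1, 12, 14] has size 3, forcing χ ≥ 3, and the coloring below uses 3 colors, so χ(G) = 3.
A valid 3-coloring: color 1: [9, 12, 16, 24, 25, 27]; color 2: [0, 11, 14, 15, 20, 23]; color 3: [1, 22].

χ(G) = 3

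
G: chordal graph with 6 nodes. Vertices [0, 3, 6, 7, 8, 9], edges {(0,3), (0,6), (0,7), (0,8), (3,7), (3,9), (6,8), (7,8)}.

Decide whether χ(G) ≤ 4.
Yes, G is 4-colorable

A valid 4-coloring: color 1: [0, 9]; color 2: [6, 7]; color 3: [3, 8].
(χ(G) = 3 ≤ 4.)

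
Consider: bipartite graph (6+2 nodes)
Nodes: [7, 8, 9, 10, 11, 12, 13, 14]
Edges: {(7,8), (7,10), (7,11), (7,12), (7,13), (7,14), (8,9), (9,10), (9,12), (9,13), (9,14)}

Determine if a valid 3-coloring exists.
Yes, G is 3-colorable

A valid 3-coloring: color 1: [7, 9]; color 2: [8, 10, 11, 12, 13, 14].
(χ(G) = 2 ≤ 3.)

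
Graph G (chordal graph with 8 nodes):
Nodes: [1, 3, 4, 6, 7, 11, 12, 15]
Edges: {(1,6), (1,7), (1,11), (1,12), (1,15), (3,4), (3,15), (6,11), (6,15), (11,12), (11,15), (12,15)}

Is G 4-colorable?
Yes, G is 4-colorable

A valid 4-coloring: color 1: [4, 7, 15]; color 2: [1, 3]; color 3: [11]; color 4: [6, 12].
(χ(G) = 4 ≤ 4.)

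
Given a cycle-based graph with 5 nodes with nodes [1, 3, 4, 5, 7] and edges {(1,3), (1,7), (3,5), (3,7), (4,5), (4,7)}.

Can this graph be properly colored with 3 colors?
A valid 3-coloring: color 1: [3, 4]; color 2: [5, 7]; color 3: [1].
(χ(G) = 3 ≤ 3.)

Yes, G is 3-colorable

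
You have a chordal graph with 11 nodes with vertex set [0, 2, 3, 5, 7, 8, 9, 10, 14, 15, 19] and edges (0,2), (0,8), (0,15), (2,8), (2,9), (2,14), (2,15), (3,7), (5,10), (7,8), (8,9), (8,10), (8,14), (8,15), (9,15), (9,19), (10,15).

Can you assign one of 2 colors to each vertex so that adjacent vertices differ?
The clique on vertices [0, 2, 8, 15] has size 4 > 2, so it alone needs 4 colors.

No, G is not 2-colorable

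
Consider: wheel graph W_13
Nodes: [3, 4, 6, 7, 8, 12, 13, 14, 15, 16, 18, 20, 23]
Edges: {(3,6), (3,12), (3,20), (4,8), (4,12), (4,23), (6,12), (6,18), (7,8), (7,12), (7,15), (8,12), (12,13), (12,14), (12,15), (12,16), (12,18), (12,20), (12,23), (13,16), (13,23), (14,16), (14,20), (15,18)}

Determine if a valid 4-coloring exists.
A valid 4-coloring: color 1: [12]; color 2: [6, 8, 15, 16, 20, 23]; color 3: [3, 4, 7, 13, 14, 18].
(χ(G) = 3 ≤ 4.)

Yes, G is 4-colorable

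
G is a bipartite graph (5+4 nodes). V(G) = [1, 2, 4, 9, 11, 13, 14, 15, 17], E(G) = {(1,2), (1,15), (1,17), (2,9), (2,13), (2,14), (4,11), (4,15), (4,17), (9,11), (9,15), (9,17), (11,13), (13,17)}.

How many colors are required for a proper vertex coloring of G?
Clique number ω(G) = 2 (lower bound: χ ≥ ω).
The graph is bipartite (no odd cycle), so 2 colors suffice: χ(G) = 2.
A valid 2-coloring: color 1: [1, 4, 9, 13, 14]; color 2: [2, 11, 15, 17].

χ(G) = 2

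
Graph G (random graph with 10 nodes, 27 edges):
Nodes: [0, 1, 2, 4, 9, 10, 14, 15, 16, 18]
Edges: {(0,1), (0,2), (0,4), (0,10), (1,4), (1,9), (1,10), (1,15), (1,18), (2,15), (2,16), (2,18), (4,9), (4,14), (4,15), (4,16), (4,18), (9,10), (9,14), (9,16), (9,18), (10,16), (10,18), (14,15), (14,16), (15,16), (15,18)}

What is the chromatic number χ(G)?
χ(G) = 4

Clique number ω(G) = 4 (lower bound: χ ≥ ω).
The clique on [1, 9, 10, 18] has size 4, forcing χ ≥ 4, and the coloring below uses 4 colors, so χ(G) = 4.
A valid 4-coloring: color 1: [2, 4, 10]; color 2: [0, 16, 18]; color 3: [9, 15]; color 4: [1, 14].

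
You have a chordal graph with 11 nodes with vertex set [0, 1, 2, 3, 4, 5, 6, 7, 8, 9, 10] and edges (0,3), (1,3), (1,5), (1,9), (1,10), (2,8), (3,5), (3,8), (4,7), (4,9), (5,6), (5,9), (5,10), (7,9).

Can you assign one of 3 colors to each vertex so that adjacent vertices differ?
Yes, G is 3-colorable

A valid 3-coloring: color 1: [0, 4, 5, 8]; color 2: [1, 2, 6, 7]; color 3: [3, 9, 10].
(χ(G) = 3 ≤ 3.)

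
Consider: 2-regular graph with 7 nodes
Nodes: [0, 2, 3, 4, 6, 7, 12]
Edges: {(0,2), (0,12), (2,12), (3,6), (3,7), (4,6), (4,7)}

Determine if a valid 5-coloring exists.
Yes, G is 5-colorable

A valid 5-coloring: color 1: [2, 6, 7]; color 2: [0, 3, 4]; color 3: [12].
(χ(G) = 3 ≤ 5.)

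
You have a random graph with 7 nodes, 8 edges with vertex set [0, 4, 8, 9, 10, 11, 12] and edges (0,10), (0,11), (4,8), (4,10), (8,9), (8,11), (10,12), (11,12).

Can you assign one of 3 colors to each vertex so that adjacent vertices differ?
A valid 3-coloring: color 1: [8, 10]; color 2: [4, 9, 11]; color 3: [0, 12].
(χ(G) = 3 ≤ 3.)

Yes, G is 3-colorable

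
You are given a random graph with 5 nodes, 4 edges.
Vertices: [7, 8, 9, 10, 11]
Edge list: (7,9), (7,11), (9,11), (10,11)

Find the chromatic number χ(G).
Clique number ω(G) = 3 (lower bound: χ ≥ ω).
The clique on [7, 9, 11] has size 3, forcing χ ≥ 3, and the coloring below uses 3 colors, so χ(G) = 3.
A valid 3-coloring: color 1: [8, 11]; color 2: [7, 10]; color 3: [9].

χ(G) = 3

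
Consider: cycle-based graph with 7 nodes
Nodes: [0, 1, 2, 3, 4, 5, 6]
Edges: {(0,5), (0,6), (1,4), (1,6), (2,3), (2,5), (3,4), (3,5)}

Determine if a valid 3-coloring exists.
Yes, G is 3-colorable

A valid 3-coloring: color 1: [0, 1, 3]; color 2: [4, 5, 6]; color 3: [2].
(χ(G) = 3 ≤ 3.)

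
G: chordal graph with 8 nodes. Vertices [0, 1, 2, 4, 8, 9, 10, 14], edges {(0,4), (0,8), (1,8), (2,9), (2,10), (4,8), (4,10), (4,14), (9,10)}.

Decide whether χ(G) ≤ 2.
No, G is not 2-colorable

The clique on vertices [2, 9, 10] has size 3 > 2, so it alone needs 3 colors.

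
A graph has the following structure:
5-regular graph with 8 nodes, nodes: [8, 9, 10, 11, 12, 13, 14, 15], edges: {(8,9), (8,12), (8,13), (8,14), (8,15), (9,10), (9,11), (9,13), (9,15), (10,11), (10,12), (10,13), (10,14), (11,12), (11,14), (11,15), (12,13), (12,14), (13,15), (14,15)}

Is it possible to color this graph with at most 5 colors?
Yes, G is 5-colorable

A valid 5-coloring: color 1: [12, 15]; color 2: [8, 10]; color 3: [9, 14]; color 4: [11, 13].
(χ(G) = 4 ≤ 5.)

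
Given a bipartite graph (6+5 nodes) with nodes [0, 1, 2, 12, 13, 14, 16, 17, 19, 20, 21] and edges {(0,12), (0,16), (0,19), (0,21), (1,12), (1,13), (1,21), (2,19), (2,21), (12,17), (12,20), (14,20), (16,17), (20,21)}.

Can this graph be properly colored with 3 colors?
Yes, G is 3-colorable

A valid 3-coloring: color 1: [12, 13, 14, 16, 19, 21]; color 2: [0, 1, 2, 17, 20].
(χ(G) = 2 ≤ 3.)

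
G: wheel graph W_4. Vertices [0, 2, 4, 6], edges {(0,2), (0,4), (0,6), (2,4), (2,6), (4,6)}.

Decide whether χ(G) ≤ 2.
The clique on vertices [0, 2, 4, 6] has size 4 > 2, so it alone needs 4 colors.

No, G is not 2-colorable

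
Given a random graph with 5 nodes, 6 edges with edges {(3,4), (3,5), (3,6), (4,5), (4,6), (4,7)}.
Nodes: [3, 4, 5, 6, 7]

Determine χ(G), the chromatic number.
χ(G) = 3

Clique number ω(G) = 3 (lower bound: χ ≥ ω).
The clique on [3, 4, 5] has size 3, forcing χ ≥ 3, and the coloring below uses 3 colors, so χ(G) = 3.
A valid 3-coloring: color 1: [4]; color 2: [3, 7]; color 3: [5, 6].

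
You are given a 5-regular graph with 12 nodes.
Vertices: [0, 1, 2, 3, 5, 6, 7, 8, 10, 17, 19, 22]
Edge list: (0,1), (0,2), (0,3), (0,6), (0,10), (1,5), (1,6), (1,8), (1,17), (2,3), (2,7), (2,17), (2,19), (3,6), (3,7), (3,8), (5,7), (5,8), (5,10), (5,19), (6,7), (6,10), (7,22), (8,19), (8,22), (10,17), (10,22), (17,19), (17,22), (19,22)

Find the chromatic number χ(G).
Clique number ω(G) = 3 (lower bound: χ ≥ ω).
The clique on [0, 2, 3] has size 3, forcing χ ≥ 3, and the coloring below uses 3 colors, so χ(G) = 3.
A valid 3-coloring: color 1: [1, 3, 10, 19]; color 2: [0, 7, 8, 17]; color 3: [2, 5, 6, 22].

χ(G) = 3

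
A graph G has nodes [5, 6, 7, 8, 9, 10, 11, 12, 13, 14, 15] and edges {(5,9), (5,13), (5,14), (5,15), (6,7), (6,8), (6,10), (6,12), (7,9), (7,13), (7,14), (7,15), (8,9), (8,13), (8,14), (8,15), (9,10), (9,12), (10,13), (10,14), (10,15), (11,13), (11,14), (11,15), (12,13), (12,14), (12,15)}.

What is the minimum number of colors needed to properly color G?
χ(G) = 2

Clique number ω(G) = 2 (lower bound: χ ≥ ω).
The graph is bipartite (no odd cycle), so 2 colors suffice: χ(G) = 2.
A valid 2-coloring: color 1: [6, 9, 13, 14, 15]; color 2: [5, 7, 8, 10, 11, 12].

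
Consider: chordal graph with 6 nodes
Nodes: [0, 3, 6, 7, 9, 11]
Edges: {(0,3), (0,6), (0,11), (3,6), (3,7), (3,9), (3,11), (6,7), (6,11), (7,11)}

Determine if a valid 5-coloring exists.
Yes, G is 5-colorable

A valid 5-coloring: color 1: [3]; color 2: [6, 9]; color 3: [11]; color 4: [0, 7].
(χ(G) = 4 ≤ 5.)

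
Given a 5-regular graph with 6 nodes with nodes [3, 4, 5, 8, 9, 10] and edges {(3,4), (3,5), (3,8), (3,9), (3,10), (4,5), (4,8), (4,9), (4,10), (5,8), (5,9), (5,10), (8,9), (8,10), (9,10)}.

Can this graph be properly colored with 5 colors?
No, G is not 5-colorable

The clique on vertices [3, 4, 5, 8, 9, 10] has size 6 > 5, so it alone needs 6 colors.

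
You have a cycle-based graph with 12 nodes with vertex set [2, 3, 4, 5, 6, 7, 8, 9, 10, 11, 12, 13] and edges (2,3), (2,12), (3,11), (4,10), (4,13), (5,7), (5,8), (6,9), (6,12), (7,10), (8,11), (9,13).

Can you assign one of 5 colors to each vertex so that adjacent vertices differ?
A valid 5-coloring: color 1: [3, 4, 7, 8, 9, 12]; color 2: [2, 5, 6, 10, 11, 13].
(χ(G) = 2 ≤ 5.)

Yes, G is 5-colorable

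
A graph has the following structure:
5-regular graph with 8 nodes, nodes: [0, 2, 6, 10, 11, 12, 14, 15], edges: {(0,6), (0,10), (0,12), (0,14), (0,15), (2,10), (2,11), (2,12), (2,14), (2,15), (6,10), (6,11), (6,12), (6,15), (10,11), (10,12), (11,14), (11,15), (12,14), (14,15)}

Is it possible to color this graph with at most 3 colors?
No, G is not 3-colorable

The clique on vertices [0, 6, 10, 12] has size 4 > 3, so it alone needs 4 colors.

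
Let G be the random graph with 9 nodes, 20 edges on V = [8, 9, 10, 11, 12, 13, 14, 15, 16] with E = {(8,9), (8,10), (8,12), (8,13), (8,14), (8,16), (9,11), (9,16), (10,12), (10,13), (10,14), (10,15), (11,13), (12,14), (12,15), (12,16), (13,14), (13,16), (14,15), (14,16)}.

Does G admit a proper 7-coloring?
A valid 7-coloring: color 1: [9, 14]; color 2: [8, 11, 15]; color 3: [10, 16]; color 4: [12, 13].
(χ(G) = 4 ≤ 7.)

Yes, G is 7-colorable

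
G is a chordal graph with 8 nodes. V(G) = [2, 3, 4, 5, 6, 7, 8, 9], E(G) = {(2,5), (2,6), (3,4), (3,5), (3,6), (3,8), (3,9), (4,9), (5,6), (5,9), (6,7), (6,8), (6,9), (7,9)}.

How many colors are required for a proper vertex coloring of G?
χ(G) = 4

Clique number ω(G) = 4 (lower bound: χ ≥ ω).
The clique on [3, 5, 6, 9] has size 4, forcing χ ≥ 4, and the coloring below uses 4 colors, so χ(G) = 4.
A valid 4-coloring: color 1: [4, 6]; color 2: [2, 8, 9]; color 3: [3, 7]; color 4: [5].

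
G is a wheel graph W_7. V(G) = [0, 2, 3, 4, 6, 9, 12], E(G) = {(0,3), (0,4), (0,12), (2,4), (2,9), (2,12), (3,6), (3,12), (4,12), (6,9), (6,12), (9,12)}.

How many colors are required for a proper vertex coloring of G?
Clique number ω(G) = 3 (lower bound: χ ≥ ω).
The clique on [0, 3, 12] has size 3, forcing χ ≥ 3, and the coloring below uses 3 colors, so χ(G) = 3.
A valid 3-coloring: color 1: [12]; color 2: [3, 4, 9]; color 3: [0, 2, 6].

χ(G) = 3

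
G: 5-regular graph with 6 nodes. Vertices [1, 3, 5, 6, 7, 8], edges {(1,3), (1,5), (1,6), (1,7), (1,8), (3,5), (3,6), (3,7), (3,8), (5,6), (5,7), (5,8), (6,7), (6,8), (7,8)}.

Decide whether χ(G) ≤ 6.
A valid 6-coloring: color 1: [1]; color 2: [5]; color 3: [8]; color 4: [6]; color 5: [3]; color 6: [7].
(χ(G) = 6 ≤ 6.)

Yes, G is 6-colorable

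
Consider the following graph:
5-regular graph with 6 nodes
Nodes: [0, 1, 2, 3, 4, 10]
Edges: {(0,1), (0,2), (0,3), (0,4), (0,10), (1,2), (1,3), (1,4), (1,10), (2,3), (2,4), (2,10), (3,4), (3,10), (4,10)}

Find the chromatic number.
χ(G) = 6

Clique number ω(G) = 6 (lower bound: χ ≥ ω).
The clique on [0, 1, 2, 3, 4, 10] has size 6, forcing χ ≥ 6, and the coloring below uses 6 colors, so χ(G) = 6.
A valid 6-coloring: color 1: [2]; color 2: [0]; color 3: [3]; color 4: [10]; color 5: [4]; color 6: [1].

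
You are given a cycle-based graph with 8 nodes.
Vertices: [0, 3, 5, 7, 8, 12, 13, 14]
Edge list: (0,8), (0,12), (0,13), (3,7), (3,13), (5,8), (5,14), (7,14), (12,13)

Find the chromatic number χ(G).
χ(G) = 3

Clique number ω(G) = 3 (lower bound: χ ≥ ω).
The clique on [0, 12, 13] has size 3, forcing χ ≥ 3, and the coloring below uses 3 colors, so χ(G) = 3.
A valid 3-coloring: color 1: [8, 13, 14]; color 2: [0, 5, 7]; color 3: [3, 12].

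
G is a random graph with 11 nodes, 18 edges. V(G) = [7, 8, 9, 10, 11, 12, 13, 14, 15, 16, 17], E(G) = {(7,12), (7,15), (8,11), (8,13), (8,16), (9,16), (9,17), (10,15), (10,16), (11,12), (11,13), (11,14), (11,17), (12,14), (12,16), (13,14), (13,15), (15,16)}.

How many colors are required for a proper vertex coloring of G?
Clique number ω(G) = 3 (lower bound: χ ≥ ω).
The clique on [10, 15, 16] has size 3, forcing χ ≥ 3, and the coloring below uses 3 colors, so χ(G) = 3.
A valid 3-coloring: color 1: [7, 11, 16]; color 2: [10, 12, 13, 17]; color 3: [8, 9, 14, 15].

χ(G) = 3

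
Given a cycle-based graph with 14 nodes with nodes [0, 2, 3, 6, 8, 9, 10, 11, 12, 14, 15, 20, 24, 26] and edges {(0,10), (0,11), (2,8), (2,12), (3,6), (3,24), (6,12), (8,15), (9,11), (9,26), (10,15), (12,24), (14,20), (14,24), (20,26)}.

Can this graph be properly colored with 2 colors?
A valid 2-coloring: color 1: [0, 2, 6, 9, 15, 20, 24]; color 2: [3, 8, 10, 11, 12, 14, 26].
(χ(G) = 2 ≤ 2.)

Yes, G is 2-colorable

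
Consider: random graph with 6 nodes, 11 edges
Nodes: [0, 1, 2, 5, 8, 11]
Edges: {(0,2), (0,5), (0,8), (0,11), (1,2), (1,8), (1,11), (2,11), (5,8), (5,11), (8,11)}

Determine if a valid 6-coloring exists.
Yes, G is 6-colorable

A valid 6-coloring: color 1: [11]; color 2: [2, 8]; color 3: [0, 1]; color 4: [5].
(χ(G) = 4 ≤ 6.)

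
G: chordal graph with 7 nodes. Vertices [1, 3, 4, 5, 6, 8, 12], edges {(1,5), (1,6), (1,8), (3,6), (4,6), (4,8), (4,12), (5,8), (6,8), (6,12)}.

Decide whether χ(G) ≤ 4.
A valid 4-coloring: color 1: [5, 6]; color 2: [3, 8, 12]; color 3: [1, 4].
(χ(G) = 3 ≤ 4.)

Yes, G is 4-colorable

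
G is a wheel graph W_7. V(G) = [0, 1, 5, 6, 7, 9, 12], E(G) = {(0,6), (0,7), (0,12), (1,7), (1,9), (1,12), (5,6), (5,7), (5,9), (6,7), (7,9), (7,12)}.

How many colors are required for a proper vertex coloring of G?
χ(G) = 3

Clique number ω(G) = 3 (lower bound: χ ≥ ω).
The clique on [0, 7, 12] has size 3, forcing χ ≥ 3, and the coloring below uses 3 colors, so χ(G) = 3.
A valid 3-coloring: color 1: [7]; color 2: [6, 9, 12]; color 3: [0, 1, 5].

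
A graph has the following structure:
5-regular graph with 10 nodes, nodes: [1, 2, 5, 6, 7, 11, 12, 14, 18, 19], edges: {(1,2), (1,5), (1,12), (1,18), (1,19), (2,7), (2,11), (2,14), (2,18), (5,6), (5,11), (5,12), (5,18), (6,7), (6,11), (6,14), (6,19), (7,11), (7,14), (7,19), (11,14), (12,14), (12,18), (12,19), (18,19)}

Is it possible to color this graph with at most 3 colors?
The clique on vertices [1, 12, 18, 19] has size 4 > 3, so it alone needs 4 colors.

No, G is not 3-colorable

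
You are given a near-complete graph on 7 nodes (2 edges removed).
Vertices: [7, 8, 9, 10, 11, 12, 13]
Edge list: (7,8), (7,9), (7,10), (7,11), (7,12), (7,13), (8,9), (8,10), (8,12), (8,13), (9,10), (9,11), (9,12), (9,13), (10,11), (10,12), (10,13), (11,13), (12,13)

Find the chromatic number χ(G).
Clique number ω(G) = 6 (lower bound: χ ≥ ω).
The clique on [7, 8, 9, 10, 12, 13] has size 6, forcing χ ≥ 6, and the coloring below uses 6 colors, so χ(G) = 6.
A valid 6-coloring: color 1: [10]; color 2: [7]; color 3: [13]; color 4: [9]; color 5: [11, 12]; color 6: [8].

χ(G) = 6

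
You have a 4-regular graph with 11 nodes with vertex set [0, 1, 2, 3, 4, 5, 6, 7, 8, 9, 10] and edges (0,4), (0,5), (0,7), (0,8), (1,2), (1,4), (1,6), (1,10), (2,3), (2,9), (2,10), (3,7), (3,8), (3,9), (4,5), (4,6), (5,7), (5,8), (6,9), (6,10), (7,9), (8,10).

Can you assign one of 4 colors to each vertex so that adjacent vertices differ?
Yes, G is 4-colorable

A valid 4-coloring: color 1: [1, 3, 5]; color 2: [0, 2, 6]; color 3: [4, 7, 10]; color 4: [8, 9].
(χ(G) = 4 ≤ 4.)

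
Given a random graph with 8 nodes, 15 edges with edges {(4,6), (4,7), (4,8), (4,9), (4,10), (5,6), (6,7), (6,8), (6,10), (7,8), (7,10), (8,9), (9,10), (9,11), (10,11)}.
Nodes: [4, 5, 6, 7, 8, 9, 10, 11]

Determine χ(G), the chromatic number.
Clique number ω(G) = 4 (lower bound: χ ≥ ω).
The clique on [4, 6, 7, 8] has size 4, forcing χ ≥ 4, and the coloring below uses 4 colors, so χ(G) = 4.
A valid 4-coloring: color 1: [4, 5, 11]; color 2: [8, 10]; color 3: [6, 9]; color 4: [7].

χ(G) = 4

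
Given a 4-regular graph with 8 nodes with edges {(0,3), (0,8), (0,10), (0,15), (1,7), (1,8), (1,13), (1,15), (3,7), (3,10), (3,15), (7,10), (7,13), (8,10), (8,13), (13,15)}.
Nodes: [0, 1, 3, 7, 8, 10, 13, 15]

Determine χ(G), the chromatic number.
Clique number ω(G) = 3 (lower bound: χ ≥ ω).
Suppose a proper 3-coloring c exists. The clique [0, 3, 10] takes 3 distinct colors; by symmetry let c(0) = 1, c(3) = 2, c(10) = 3.
- Vertex 7: neighbors [3, 10] already have colors [2, 3] ⇒ c(7) = 1.
- Vertex 8: neighbors [0, 10] already have colors [1, 3] ⇒ c(8) = 2.
- Vertex 1: neighbors [7, 8] already have colors [1, 2] ⇒ c(1) = 3.
- Vertex 13: neighbors [7, 8, 1] already have colors [1, 2, 3] — all 3 colors blocked. Contradiction.
The forced assignments end in a contradiction, so G has no proper 3-coloring (χ ≥ 4).
The coloring below uses 4 colors, so χ(G) = 4.
A valid 4-coloring: color 1: [0, 1]; color 2: [10, 13]; color 3: [3, 8]; color 4: [7, 15].

χ(G) = 4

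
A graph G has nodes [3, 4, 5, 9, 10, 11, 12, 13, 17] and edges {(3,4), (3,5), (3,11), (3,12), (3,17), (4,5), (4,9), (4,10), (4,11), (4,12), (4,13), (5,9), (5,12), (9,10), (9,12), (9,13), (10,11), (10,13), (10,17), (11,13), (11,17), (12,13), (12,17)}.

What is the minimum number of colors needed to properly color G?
χ(G) = 5

Clique number ω(G) = 4 (lower bound: χ ≥ ω).
Suppose a proper 4-coloring c exists. The clique [3, 4, 5, 12] takes 4 distinct colors; by symmetry let c(3) = 1, c(4) = 2, c(5) = 3, c(12) = 4.
- Vertex 9: neighbors [4, 5, 12] already have colors [2, 3, 4] ⇒ c(9) = 1.
- Vertex 13: neighbors [9, 4, 12] already have colors [1, 2, 4] ⇒ c(13) = 3.
- Vertex 10: neighbors [9, 4, 13] already have colors [1, 2, 3] ⇒ c(10) = 4.
- Vertex 11: neighbors [3, 4, 13, 10] already have colors [1, 2, 3, 4] — all 4 colors blocked. Contradiction.
The forced assignments end in a contradiction, so G has no proper 4-coloring (χ ≥ 5).
The coloring below uses 5 colors, so χ(G) = 5.
A valid 5-coloring: color 1: [4, 17]; color 2: [10, 12]; color 3: [3, 13]; color 4: [9, 11]; color 5: [5].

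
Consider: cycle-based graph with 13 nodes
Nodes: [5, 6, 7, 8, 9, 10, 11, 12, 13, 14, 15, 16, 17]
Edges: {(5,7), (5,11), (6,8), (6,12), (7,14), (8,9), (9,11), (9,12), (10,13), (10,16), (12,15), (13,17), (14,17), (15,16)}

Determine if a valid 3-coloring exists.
A valid 3-coloring: color 1: [7, 8, 11, 12, 13, 16]; color 2: [5, 6, 9, 10, 14, 15]; color 3: [17].
(χ(G) = 3 ≤ 3.)

Yes, G is 3-colorable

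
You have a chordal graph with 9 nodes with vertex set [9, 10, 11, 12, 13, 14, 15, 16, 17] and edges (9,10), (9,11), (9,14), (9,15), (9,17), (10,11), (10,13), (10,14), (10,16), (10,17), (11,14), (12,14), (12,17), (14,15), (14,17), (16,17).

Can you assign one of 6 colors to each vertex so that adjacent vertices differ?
Yes, G is 6-colorable

A valid 6-coloring: color 1: [10, 12, 15]; color 2: [13, 14, 16]; color 3: [9]; color 4: [11, 17].
(χ(G) = 4 ≤ 6.)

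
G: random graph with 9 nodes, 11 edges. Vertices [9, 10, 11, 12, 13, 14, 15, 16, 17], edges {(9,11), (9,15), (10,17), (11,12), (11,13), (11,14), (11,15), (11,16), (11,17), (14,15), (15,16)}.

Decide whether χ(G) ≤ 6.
Yes, G is 6-colorable

A valid 6-coloring: color 1: [10, 11]; color 2: [12, 13, 15, 17]; color 3: [9, 14, 16].
(χ(G) = 3 ≤ 6.)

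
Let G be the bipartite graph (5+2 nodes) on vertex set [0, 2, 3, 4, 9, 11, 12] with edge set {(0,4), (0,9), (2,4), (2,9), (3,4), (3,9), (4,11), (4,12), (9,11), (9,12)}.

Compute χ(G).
Clique number ω(G) = 2 (lower bound: χ ≥ ω).
The graph is bipartite (no odd cycle), so 2 colors suffice: χ(G) = 2.
A valid 2-coloring: color 1: [4, 9]; color 2: [0, 2, 3, 11, 12].

χ(G) = 2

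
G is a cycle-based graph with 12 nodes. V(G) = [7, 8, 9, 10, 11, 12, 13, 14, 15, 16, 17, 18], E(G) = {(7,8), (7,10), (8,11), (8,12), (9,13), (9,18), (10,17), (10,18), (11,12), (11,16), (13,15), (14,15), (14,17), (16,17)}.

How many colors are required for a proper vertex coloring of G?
Clique number ω(G) = 3 (lower bound: χ ≥ ω).
The clique on [8, 11, 12] has size 3, forcing χ ≥ 3, and the coloring below uses 3 colors, so χ(G) = 3.
A valid 3-coloring: color 1: [8, 9, 10, 14, 16]; color 2: [7, 11, 15, 17, 18]; color 3: [12, 13].

χ(G) = 3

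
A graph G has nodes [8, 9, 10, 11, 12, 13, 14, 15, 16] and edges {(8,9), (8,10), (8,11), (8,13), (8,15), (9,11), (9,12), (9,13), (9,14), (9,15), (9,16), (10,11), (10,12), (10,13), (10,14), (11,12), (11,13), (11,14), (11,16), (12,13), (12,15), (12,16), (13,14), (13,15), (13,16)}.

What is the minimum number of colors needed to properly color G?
Clique number ω(G) = 5 (lower bound: χ ≥ ω).
The clique on [9, 11, 12, 13, 16] has size 5, forcing χ ≥ 5, and the coloring below uses 5 colors, so χ(G) = 5.
A valid 5-coloring: color 1: [13]; color 2: [9, 10]; color 3: [11, 15]; color 4: [8, 12, 14]; color 5: [16].

χ(G) = 5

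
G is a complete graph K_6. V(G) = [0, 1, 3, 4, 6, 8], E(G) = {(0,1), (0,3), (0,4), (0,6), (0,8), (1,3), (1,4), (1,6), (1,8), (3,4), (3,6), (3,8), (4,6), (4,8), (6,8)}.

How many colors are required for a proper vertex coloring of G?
Clique number ω(G) = 6 (lower bound: χ ≥ ω).
The clique on [0, 1, 3, 4, 6, 8] has size 6, forcing χ ≥ 6, and the coloring below uses 6 colors, so χ(G) = 6.
A valid 6-coloring: color 1: [8]; color 2: [4]; color 3: [0]; color 4: [6]; color 5: [3]; color 6: [1].

χ(G) = 6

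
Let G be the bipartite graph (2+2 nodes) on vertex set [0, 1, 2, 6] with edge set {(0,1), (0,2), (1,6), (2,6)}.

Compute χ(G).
χ(G) = 2

Clique number ω(G) = 2 (lower bound: χ ≥ ω).
The graph is bipartite (no odd cycle), so 2 colors suffice: χ(G) = 2.
A valid 2-coloring: color 1: [1, 2]; color 2: [0, 6].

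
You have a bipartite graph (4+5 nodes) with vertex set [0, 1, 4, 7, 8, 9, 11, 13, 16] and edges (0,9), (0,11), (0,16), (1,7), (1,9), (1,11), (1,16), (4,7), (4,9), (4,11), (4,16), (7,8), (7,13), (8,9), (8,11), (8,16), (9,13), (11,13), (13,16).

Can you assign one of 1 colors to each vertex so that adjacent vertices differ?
Edge (0,16) forces its endpoints to differ, so 1 color is not enough.

No, G is not 1-colorable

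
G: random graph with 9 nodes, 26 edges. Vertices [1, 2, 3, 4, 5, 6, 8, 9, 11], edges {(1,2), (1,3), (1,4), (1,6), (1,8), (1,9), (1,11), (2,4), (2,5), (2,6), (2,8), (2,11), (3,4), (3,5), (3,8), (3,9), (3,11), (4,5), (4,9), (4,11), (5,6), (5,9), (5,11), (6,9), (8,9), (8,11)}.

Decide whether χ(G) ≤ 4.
Yes, G is 4-colorable

A valid 4-coloring: color 1: [1, 5]; color 2: [9, 11]; color 3: [4, 6, 8]; color 4: [2, 3].
(χ(G) = 4 ≤ 4.)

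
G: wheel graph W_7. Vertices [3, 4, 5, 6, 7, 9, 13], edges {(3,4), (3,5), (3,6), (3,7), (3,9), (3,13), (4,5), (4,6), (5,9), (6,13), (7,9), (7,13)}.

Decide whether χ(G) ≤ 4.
A valid 4-coloring: color 1: [3]; color 2: [5, 6, 7]; color 3: [4, 9, 13].
(χ(G) = 3 ≤ 4.)

Yes, G is 4-colorable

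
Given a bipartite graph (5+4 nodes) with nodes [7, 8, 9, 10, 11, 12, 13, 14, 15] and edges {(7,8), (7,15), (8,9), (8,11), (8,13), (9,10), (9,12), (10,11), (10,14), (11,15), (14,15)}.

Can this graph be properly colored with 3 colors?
Yes, G is 3-colorable

A valid 3-coloring: color 1: [8, 10, 12, 15]; color 2: [7, 9, 11, 13, 14].
(χ(G) = 2 ≤ 3.)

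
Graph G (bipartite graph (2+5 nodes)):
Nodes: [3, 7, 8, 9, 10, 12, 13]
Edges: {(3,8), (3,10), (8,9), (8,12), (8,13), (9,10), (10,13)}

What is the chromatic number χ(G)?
χ(G) = 2

Clique number ω(G) = 2 (lower bound: χ ≥ ω).
The graph is bipartite (no odd cycle), so 2 colors suffice: χ(G) = 2.
A valid 2-coloring: color 1: [7, 8, 10]; color 2: [3, 9, 12, 13].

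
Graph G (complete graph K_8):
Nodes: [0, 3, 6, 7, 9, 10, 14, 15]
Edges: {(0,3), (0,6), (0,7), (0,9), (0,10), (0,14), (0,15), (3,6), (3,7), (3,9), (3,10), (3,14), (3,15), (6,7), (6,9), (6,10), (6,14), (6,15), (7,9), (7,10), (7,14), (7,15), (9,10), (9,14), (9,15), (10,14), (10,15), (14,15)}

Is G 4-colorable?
The clique on vertices [0, 3, 6, 7, 9, 10, 14, 15] has size 8 > 4, so it alone needs 8 colors.

No, G is not 4-colorable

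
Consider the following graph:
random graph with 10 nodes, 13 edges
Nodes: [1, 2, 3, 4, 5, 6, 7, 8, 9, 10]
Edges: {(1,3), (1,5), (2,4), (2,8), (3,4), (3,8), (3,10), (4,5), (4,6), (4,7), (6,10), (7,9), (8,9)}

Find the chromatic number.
χ(G) = 3

Clique number ω(G) = 2 (lower bound: χ ≥ ω).
Odd cycle [9, 8, 3, 4, 7] needs 3 colors (χ ≥ 3).
The coloring below uses 3 colors, so χ(G) = 3.
A valid 3-coloring: color 1: [1, 4, 8, 10]; color 2: [2, 3, 5, 6, 9]; color 3: [7].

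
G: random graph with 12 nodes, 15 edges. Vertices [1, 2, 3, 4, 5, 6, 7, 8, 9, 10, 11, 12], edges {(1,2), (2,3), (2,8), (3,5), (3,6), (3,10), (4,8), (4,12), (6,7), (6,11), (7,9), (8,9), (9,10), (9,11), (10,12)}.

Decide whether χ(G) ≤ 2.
Odd cycle [10, 3, 6, 7, 9] needs 3 colors (χ ≥ 3).
Hence χ(G) ≥ 3 > 2, so no proper 2-coloring exists.

No, G is not 2-colorable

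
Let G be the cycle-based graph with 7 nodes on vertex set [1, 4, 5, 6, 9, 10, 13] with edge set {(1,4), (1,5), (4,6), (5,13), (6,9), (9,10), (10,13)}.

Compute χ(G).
Clique number ω(G) = 2 (lower bound: χ ≥ ω).
Odd cycle [1, 4, 6, 9, 10, 13, 5] needs 3 colors (χ ≥ 3).
The coloring below uses 3 colors, so χ(G) = 3.
A valid 3-coloring: color 1: [1, 6, 13]; color 2: [4, 5, 9]; color 3: [10].

χ(G) = 3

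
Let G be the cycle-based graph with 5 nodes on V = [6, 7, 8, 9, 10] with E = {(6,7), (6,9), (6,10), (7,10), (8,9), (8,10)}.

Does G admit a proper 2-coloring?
No, G is not 2-colorable

The clique on vertices [6, 7, 10] has size 3 > 2, so it alone needs 3 colors.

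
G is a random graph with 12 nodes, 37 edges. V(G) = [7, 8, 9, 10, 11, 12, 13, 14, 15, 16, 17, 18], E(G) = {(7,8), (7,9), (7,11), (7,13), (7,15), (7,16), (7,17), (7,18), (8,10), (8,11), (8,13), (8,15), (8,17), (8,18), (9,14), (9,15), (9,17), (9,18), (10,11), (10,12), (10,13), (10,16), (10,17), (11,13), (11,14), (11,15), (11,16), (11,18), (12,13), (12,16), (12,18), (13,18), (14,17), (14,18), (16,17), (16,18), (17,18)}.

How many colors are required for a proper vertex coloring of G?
Clique number ω(G) = 5 (lower bound: χ ≥ ω).
The clique on [7, 8, 11, 13, 18] has size 5, forcing χ ≥ 5, and the coloring below uses 5 colors, so χ(G) = 5.
A valid 5-coloring: color 1: [10, 15, 18]; color 2: [11, 12, 17]; color 3: [7, 14]; color 4: [8, 9, 16]; color 5: [13].

χ(G) = 5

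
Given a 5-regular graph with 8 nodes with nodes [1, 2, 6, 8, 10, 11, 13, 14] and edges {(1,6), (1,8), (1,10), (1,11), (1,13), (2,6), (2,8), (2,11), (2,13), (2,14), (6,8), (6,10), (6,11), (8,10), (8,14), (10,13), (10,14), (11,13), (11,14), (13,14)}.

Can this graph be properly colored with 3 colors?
The clique on vertices [1, 6, 8, 10] has size 4 > 3, so it alone needs 4 colors.

No, G is not 3-colorable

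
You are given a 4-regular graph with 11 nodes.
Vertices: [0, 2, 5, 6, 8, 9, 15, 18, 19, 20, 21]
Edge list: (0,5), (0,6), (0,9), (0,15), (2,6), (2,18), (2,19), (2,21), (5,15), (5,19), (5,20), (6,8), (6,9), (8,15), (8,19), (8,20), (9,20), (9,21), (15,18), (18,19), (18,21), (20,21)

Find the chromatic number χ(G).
Clique number ω(G) = 3 (lower bound: χ ≥ ω).
The clique on [0, 6, 9] has size 3, forcing χ ≥ 3, and the coloring below uses 3 colors, so χ(G) = 3.
A valid 3-coloring: color 1: [0, 18, 20]; color 2: [6, 15, 19, 21]; color 3: [2, 5, 8, 9].

χ(G) = 3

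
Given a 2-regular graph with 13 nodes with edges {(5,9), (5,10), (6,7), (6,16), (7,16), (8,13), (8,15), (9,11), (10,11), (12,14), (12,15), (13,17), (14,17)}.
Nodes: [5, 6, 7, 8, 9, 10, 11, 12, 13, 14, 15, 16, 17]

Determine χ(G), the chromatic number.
Clique number ω(G) = 3 (lower bound: χ ≥ ω).
The clique on [6, 7, 16] has size 3, forcing χ ≥ 3, and the coloring below uses 3 colors, so χ(G) = 3.
A valid 3-coloring: color 1: [9, 10, 13, 14, 15, 16]; color 2: [5, 6, 8, 11, 12, 17]; color 3: [7].

χ(G) = 3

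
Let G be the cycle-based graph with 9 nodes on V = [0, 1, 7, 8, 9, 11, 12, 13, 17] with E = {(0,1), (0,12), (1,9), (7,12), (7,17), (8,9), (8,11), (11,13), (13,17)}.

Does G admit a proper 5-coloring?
Yes, G is 5-colorable

A valid 5-coloring: color 1: [1, 8, 12, 17]; color 2: [0, 7, 9, 13]; color 3: [11].
(χ(G) = 3 ≤ 5.)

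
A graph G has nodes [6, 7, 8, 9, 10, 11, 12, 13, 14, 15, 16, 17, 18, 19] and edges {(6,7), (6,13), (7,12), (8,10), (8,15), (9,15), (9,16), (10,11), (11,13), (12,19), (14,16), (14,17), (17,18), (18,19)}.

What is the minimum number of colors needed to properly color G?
Clique number ω(G) = 2 (lower bound: χ ≥ ω).
The graph is bipartite (no odd cycle), so 2 colors suffice: χ(G) = 2.
A valid 2-coloring: color 1: [6, 8, 9, 11, 12, 14, 18]; color 2: [7, 10, 13, 15, 16, 17, 19].

χ(G) = 2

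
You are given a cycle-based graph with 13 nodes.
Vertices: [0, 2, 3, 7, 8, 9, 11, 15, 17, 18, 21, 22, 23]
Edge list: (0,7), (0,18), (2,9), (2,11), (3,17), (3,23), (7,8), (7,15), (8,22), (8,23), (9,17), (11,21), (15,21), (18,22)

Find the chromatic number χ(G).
Clique number ω(G) = 2 (lower bound: χ ≥ ω).
Odd cycle [0, 18, 22, 8, 7] needs 3 colors (χ ≥ 3).
The coloring below uses 3 colors, so χ(G) = 3.
A valid 3-coloring: color 1: [2, 7, 17, 18, 21, 23]; color 2: [0, 3, 8, 9, 11, 15]; color 3: [22].

χ(G) = 3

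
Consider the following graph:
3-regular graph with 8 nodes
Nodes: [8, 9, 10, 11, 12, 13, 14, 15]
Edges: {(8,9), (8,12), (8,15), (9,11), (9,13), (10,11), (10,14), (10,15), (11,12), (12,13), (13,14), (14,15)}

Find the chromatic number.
Clique number ω(G) = 3 (lower bound: χ ≥ ω).
The clique on [10, 14, 15] has size 3, forcing χ ≥ 3, and the coloring below uses 3 colors, so χ(G) = 3.
A valid 3-coloring: color 1: [8, 10, 13]; color 2: [11, 14]; color 3: [9, 12, 15].

χ(G) = 3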